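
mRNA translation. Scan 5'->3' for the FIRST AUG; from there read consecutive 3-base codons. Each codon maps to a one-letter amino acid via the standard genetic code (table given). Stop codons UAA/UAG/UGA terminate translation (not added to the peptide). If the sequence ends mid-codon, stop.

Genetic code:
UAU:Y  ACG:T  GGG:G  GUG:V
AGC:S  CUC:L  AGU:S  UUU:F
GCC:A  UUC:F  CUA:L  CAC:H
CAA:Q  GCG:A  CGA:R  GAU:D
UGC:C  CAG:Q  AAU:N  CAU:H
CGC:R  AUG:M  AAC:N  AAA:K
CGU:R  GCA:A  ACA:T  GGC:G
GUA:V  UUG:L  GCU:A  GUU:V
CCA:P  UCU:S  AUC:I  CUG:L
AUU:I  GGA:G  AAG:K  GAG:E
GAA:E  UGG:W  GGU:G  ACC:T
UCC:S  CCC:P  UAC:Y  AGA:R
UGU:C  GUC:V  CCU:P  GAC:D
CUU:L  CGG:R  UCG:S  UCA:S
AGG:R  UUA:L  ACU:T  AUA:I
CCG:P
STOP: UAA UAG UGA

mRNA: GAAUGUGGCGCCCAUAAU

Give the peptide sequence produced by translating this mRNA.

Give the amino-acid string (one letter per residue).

start AUG at pos 2
pos 2: AUG -> M; peptide=M
pos 5: UGG -> W; peptide=MW
pos 8: CGC -> R; peptide=MWR
pos 11: CCA -> P; peptide=MWRP
pos 14: UAA -> STOP

Answer: MWRP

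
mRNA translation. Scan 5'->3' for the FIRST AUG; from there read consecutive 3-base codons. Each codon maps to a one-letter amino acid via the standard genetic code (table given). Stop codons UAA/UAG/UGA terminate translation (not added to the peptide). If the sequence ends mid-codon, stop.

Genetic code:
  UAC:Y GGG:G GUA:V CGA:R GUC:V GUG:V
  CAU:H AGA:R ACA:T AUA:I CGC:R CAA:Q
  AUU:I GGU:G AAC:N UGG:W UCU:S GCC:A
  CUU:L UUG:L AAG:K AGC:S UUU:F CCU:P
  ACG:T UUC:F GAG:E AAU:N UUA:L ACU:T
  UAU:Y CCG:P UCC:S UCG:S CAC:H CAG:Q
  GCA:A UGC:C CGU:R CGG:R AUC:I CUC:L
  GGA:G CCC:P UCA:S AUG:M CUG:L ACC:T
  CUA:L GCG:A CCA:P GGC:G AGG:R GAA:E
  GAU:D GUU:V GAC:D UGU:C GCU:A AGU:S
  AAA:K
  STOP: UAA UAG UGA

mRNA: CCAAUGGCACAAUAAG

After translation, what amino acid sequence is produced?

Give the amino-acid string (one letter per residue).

start AUG at pos 3
pos 3: AUG -> M; peptide=M
pos 6: GCA -> A; peptide=MA
pos 9: CAA -> Q; peptide=MAQ
pos 12: UAA -> STOP

Answer: MAQ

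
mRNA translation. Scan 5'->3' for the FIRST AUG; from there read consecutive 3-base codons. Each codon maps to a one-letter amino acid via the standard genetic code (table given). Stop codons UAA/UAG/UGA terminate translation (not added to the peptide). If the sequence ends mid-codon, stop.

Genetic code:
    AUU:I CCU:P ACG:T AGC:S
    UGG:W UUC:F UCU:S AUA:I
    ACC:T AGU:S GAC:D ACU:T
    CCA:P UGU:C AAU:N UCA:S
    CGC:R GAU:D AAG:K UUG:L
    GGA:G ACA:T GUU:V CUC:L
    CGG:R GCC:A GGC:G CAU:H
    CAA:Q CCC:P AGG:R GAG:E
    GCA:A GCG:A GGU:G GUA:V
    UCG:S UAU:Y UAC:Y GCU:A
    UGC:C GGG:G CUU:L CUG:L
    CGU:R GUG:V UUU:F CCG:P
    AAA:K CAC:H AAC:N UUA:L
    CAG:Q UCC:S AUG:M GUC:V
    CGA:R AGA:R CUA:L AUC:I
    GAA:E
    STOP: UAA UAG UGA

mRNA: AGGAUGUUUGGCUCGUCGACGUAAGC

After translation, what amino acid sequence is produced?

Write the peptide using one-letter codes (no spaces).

start AUG at pos 3
pos 3: AUG -> M; peptide=M
pos 6: UUU -> F; peptide=MF
pos 9: GGC -> G; peptide=MFG
pos 12: UCG -> S; peptide=MFGS
pos 15: UCG -> S; peptide=MFGSS
pos 18: ACG -> T; peptide=MFGSST
pos 21: UAA -> STOP

Answer: MFGSST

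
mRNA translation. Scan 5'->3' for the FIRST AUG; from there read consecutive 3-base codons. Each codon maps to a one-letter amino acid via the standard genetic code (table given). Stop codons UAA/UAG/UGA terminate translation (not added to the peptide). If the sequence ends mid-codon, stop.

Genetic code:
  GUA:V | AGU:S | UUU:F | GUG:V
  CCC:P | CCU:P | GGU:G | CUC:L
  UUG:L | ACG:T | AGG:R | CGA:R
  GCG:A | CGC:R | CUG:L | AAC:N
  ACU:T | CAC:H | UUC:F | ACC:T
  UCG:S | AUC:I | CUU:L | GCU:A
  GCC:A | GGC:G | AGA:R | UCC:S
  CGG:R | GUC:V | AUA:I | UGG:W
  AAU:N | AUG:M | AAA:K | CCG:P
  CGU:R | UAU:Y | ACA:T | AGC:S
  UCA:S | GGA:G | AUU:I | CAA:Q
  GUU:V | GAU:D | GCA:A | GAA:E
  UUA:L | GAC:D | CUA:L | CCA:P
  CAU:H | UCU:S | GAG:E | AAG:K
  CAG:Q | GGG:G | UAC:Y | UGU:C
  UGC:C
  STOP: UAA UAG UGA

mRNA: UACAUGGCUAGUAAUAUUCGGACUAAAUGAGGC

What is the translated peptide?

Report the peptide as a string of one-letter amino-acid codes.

start AUG at pos 3
pos 3: AUG -> M; peptide=M
pos 6: GCU -> A; peptide=MA
pos 9: AGU -> S; peptide=MAS
pos 12: AAU -> N; peptide=MASN
pos 15: AUU -> I; peptide=MASNI
pos 18: CGG -> R; peptide=MASNIR
pos 21: ACU -> T; peptide=MASNIRT
pos 24: AAA -> K; peptide=MASNIRTK
pos 27: UGA -> STOP

Answer: MASNIRTK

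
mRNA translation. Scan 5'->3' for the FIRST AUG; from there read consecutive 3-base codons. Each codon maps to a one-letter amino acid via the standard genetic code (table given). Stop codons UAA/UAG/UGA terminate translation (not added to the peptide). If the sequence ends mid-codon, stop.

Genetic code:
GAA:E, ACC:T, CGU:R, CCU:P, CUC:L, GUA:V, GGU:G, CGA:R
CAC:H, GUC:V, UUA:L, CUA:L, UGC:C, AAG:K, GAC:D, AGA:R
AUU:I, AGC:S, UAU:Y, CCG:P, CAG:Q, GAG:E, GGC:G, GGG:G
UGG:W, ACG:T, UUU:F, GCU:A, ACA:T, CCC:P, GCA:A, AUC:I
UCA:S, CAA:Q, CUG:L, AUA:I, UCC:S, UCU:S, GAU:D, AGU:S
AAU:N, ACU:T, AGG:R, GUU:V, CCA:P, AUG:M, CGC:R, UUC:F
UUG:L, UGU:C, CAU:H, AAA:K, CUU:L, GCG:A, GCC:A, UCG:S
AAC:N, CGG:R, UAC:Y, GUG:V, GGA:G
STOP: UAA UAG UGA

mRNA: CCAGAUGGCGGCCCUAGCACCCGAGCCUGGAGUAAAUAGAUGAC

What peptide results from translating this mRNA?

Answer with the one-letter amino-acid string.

start AUG at pos 4
pos 4: AUG -> M; peptide=M
pos 7: GCG -> A; peptide=MA
pos 10: GCC -> A; peptide=MAA
pos 13: CUA -> L; peptide=MAAL
pos 16: GCA -> A; peptide=MAALA
pos 19: CCC -> P; peptide=MAALAP
pos 22: GAG -> E; peptide=MAALAPE
pos 25: CCU -> P; peptide=MAALAPEP
pos 28: GGA -> G; peptide=MAALAPEPG
pos 31: GUA -> V; peptide=MAALAPEPGV
pos 34: AAU -> N; peptide=MAALAPEPGVN
pos 37: AGA -> R; peptide=MAALAPEPGVNR
pos 40: UGA -> STOP

Answer: MAALAPEPGVNR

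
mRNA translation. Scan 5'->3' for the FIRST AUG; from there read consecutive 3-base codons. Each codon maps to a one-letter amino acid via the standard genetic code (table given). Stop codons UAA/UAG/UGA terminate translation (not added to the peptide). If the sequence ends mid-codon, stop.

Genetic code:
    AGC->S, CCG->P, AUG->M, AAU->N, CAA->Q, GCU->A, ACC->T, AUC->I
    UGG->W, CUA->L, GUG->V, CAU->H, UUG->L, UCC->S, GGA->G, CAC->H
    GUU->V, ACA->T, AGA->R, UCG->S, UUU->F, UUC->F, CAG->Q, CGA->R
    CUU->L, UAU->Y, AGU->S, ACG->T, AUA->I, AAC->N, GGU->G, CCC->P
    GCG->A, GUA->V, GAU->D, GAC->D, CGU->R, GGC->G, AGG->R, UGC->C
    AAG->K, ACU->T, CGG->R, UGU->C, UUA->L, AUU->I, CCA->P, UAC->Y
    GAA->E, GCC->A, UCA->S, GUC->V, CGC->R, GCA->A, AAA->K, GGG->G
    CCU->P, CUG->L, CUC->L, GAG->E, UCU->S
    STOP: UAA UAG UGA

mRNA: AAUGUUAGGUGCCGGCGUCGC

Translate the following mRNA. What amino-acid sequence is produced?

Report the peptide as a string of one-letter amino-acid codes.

start AUG at pos 1
pos 1: AUG -> M; peptide=M
pos 4: UUA -> L; peptide=ML
pos 7: GGU -> G; peptide=MLG
pos 10: GCC -> A; peptide=MLGA
pos 13: GGC -> G; peptide=MLGAG
pos 16: GUC -> V; peptide=MLGAGV
pos 19: only 2 nt remain (<3), stop (end of mRNA)

Answer: MLGAGV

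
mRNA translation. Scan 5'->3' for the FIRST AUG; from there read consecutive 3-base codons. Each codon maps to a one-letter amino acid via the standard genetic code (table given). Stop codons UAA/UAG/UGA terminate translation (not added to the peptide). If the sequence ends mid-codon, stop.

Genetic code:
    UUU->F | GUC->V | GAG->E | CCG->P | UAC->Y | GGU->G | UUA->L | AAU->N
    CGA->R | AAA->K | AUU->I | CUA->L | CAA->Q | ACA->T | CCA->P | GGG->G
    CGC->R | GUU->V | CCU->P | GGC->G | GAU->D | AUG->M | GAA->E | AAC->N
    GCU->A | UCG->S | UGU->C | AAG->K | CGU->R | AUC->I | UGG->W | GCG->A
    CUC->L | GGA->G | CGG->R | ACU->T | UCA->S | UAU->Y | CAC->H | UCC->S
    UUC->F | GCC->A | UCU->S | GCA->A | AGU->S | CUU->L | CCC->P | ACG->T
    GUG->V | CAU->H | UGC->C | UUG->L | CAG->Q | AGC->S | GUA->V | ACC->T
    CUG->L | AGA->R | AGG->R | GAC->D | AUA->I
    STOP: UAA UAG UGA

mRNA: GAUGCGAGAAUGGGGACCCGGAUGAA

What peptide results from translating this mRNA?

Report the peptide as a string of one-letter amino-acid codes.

start AUG at pos 1
pos 1: AUG -> M; peptide=M
pos 4: CGA -> R; peptide=MR
pos 7: GAA -> E; peptide=MRE
pos 10: UGG -> W; peptide=MREW
pos 13: GGA -> G; peptide=MREWG
pos 16: CCC -> P; peptide=MREWGP
pos 19: GGA -> G; peptide=MREWGPG
pos 22: UGA -> STOP

Answer: MREWGPG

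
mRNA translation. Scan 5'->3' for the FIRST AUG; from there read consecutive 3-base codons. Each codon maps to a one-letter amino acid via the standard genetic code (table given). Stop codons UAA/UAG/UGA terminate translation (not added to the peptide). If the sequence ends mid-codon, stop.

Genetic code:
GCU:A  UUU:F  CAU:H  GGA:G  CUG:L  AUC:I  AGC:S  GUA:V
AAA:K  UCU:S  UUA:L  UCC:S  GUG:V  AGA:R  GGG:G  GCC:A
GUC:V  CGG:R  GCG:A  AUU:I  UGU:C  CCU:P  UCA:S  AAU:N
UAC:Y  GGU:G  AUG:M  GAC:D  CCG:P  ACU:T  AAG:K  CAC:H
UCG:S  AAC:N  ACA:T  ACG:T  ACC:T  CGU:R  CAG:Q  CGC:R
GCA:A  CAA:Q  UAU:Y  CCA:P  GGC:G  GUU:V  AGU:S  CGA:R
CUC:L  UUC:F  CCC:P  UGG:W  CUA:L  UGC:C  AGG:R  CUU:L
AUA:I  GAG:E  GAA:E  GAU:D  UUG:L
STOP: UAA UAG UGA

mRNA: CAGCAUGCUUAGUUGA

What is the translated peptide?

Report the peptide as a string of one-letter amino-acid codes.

Answer: MLS

Derivation:
start AUG at pos 4
pos 4: AUG -> M; peptide=M
pos 7: CUU -> L; peptide=ML
pos 10: AGU -> S; peptide=MLS
pos 13: UGA -> STOP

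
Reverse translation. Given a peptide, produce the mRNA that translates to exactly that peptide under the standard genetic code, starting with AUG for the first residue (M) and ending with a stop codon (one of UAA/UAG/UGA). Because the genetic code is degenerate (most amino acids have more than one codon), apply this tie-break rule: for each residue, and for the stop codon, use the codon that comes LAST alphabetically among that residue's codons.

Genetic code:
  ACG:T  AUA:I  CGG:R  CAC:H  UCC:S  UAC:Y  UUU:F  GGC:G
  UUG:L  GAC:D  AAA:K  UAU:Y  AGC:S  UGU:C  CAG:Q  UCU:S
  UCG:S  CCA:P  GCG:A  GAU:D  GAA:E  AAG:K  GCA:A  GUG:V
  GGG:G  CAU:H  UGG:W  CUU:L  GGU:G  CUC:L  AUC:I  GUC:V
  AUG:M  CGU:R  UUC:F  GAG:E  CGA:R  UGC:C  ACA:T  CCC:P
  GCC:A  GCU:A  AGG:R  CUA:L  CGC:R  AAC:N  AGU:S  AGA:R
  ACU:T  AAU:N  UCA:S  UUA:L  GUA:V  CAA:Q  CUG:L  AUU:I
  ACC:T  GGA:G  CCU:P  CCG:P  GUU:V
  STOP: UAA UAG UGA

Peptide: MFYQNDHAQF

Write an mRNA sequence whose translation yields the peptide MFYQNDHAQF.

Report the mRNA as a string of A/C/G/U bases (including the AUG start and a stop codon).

residue 1: M -> AUG (start codon)
residue 2: F codons sorted = UUC,UUU -> pick last = UUU
residue 3: Y codons sorted = UAC,UAU -> pick last = UAU
residue 4: Q codons sorted = CAA,CAG -> pick last = CAG
residue 5: N codons sorted = AAC,AAU -> pick last = AAU
residue 6: D codons sorted = GAC,GAU -> pick last = GAU
residue 7: H codons sorted = CAC,CAU -> pick last = CAU
residue 8: A codons sorted = GCA,GCC,GCG,GCU -> pick last = GCU
residue 9: Q codons sorted = CAA,CAG -> pick last = CAG
residue 10: F codons sorted = UUC,UUU -> pick last = UUU
terminator: stop codons sorted = UAA,UAG,UGA -> pick last = UGA

Answer: mRNA: AUGUUUUAUCAGAAUGAUCAUGCUCAGUUUUGA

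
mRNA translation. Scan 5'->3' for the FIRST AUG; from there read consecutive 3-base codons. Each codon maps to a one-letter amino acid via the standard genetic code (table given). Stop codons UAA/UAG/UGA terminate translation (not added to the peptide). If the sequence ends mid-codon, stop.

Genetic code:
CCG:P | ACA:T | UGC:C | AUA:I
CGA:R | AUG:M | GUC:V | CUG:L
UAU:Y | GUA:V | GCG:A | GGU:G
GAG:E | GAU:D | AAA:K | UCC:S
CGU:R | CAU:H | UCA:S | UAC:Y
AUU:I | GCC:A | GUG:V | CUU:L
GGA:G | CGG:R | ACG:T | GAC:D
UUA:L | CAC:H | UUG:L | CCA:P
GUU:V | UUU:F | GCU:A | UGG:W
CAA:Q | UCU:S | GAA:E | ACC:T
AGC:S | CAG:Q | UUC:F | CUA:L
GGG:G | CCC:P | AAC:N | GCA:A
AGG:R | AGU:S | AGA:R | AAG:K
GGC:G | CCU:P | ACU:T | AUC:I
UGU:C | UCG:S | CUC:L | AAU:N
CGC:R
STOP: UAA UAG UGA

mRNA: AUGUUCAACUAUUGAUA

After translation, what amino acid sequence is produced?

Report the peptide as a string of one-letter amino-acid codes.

start AUG at pos 0
pos 0: AUG -> M; peptide=M
pos 3: UUC -> F; peptide=MF
pos 6: AAC -> N; peptide=MFN
pos 9: UAU -> Y; peptide=MFNY
pos 12: UGA -> STOP

Answer: MFNY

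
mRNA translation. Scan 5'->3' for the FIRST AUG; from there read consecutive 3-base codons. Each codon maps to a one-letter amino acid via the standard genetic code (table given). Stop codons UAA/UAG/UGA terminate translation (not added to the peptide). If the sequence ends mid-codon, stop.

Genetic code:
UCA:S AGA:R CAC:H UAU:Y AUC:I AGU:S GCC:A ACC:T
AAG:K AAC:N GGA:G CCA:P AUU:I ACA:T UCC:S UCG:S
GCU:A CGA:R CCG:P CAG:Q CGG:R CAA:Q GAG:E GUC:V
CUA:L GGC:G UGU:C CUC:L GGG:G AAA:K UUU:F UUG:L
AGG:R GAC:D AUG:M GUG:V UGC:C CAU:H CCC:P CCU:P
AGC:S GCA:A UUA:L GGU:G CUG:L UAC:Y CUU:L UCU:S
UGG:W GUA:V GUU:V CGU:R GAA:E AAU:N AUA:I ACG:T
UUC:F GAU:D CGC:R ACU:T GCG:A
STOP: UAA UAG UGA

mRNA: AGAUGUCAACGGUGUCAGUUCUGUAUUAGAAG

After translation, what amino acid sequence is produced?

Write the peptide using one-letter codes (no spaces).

Answer: MSTVSVLY

Derivation:
start AUG at pos 2
pos 2: AUG -> M; peptide=M
pos 5: UCA -> S; peptide=MS
pos 8: ACG -> T; peptide=MST
pos 11: GUG -> V; peptide=MSTV
pos 14: UCA -> S; peptide=MSTVS
pos 17: GUU -> V; peptide=MSTVSV
pos 20: CUG -> L; peptide=MSTVSVL
pos 23: UAU -> Y; peptide=MSTVSVLY
pos 26: UAG -> STOP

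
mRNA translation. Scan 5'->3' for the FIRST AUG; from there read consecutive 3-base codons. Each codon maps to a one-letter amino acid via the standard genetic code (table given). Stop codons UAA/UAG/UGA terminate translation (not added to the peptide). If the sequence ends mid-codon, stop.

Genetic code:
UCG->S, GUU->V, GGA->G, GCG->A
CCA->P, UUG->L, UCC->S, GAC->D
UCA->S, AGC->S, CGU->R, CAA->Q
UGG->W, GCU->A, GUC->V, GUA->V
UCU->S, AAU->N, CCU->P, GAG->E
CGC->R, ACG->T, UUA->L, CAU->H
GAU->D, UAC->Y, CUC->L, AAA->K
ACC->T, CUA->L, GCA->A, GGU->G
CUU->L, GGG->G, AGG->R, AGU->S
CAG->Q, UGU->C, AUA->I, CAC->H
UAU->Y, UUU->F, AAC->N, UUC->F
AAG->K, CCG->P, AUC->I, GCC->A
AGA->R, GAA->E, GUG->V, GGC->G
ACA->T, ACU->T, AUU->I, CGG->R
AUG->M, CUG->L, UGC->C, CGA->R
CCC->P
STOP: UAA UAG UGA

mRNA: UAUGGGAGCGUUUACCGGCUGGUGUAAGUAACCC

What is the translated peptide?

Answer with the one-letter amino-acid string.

start AUG at pos 1
pos 1: AUG -> M; peptide=M
pos 4: GGA -> G; peptide=MG
pos 7: GCG -> A; peptide=MGA
pos 10: UUU -> F; peptide=MGAF
pos 13: ACC -> T; peptide=MGAFT
pos 16: GGC -> G; peptide=MGAFTG
pos 19: UGG -> W; peptide=MGAFTGW
pos 22: UGU -> C; peptide=MGAFTGWC
pos 25: AAG -> K; peptide=MGAFTGWCK
pos 28: UAA -> STOP

Answer: MGAFTGWCK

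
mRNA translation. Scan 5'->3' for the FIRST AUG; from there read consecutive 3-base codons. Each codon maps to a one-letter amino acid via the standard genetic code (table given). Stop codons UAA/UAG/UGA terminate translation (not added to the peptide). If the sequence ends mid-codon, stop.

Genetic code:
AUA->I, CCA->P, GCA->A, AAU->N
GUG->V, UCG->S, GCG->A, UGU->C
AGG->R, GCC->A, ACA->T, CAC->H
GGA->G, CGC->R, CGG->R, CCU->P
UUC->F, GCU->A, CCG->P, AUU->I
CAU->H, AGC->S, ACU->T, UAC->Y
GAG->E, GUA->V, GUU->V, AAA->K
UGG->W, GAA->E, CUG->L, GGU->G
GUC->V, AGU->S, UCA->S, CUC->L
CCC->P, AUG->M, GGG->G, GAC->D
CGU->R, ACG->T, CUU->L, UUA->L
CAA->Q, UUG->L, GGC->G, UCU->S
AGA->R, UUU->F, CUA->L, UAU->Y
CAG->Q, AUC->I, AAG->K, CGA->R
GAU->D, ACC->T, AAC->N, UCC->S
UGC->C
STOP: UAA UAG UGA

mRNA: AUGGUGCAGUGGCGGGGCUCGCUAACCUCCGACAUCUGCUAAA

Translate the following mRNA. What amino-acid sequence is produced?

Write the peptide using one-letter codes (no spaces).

Answer: MVQWRGSLTSDIC

Derivation:
start AUG at pos 0
pos 0: AUG -> M; peptide=M
pos 3: GUG -> V; peptide=MV
pos 6: CAG -> Q; peptide=MVQ
pos 9: UGG -> W; peptide=MVQW
pos 12: CGG -> R; peptide=MVQWR
pos 15: GGC -> G; peptide=MVQWRG
pos 18: UCG -> S; peptide=MVQWRGS
pos 21: CUA -> L; peptide=MVQWRGSL
pos 24: ACC -> T; peptide=MVQWRGSLT
pos 27: UCC -> S; peptide=MVQWRGSLTS
pos 30: GAC -> D; peptide=MVQWRGSLTSD
pos 33: AUC -> I; peptide=MVQWRGSLTSDI
pos 36: UGC -> C; peptide=MVQWRGSLTSDIC
pos 39: UAA -> STOP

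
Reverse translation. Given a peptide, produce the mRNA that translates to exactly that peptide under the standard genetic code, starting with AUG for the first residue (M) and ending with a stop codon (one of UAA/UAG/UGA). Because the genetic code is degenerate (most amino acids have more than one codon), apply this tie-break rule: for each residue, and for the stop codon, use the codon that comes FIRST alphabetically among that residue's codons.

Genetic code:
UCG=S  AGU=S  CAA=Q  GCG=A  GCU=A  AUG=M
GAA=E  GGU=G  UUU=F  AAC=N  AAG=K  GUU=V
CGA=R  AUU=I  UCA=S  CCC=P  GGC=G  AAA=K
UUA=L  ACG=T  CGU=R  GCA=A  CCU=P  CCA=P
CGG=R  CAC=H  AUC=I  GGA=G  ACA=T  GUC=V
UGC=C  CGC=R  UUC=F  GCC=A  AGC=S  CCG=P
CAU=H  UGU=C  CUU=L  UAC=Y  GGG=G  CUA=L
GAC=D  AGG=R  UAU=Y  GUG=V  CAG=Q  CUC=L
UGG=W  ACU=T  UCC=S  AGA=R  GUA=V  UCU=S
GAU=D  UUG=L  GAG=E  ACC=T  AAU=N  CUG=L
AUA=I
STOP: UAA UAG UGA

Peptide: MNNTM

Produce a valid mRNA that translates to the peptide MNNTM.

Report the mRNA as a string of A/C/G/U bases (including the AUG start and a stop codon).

residue 1: M -> AUG (start codon)
residue 2: N codons sorted = AAC,AAU -> pick first = AAC
residue 3: N codons sorted = AAC,AAU -> pick first = AAC
residue 4: T codons sorted = ACA,ACC,ACG,ACU -> pick first = ACA
residue 5: M -> AUG (only codon)
terminator: stop codons sorted = UAA,UAG,UGA -> pick first = UAA

Answer: mRNA: AUGAACAACACAAUGUAA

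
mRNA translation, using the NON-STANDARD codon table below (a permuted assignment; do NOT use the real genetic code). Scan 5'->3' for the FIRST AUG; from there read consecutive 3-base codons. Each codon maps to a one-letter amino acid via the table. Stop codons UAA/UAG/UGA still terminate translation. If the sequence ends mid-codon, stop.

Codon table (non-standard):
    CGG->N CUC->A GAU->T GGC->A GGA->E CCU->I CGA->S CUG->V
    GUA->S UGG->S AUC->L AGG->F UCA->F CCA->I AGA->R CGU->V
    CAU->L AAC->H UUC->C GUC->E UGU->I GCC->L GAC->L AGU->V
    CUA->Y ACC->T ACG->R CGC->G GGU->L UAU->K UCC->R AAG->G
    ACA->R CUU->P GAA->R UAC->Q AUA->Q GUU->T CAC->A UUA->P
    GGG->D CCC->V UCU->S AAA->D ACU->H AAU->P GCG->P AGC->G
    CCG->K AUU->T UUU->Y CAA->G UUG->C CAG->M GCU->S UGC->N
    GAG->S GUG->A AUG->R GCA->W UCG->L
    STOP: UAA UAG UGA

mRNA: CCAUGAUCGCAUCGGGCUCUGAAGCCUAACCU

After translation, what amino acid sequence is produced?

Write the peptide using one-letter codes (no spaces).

start AUG at pos 2
pos 2: AUG -> R; peptide=R
pos 5: AUC -> L; peptide=RL
pos 8: GCA -> W; peptide=RLW
pos 11: UCG -> L; peptide=RLWL
pos 14: GGC -> A; peptide=RLWLA
pos 17: UCU -> S; peptide=RLWLAS
pos 20: GAA -> R; peptide=RLWLASR
pos 23: GCC -> L; peptide=RLWLASRL
pos 26: UAA -> STOP

Answer: RLWLASRL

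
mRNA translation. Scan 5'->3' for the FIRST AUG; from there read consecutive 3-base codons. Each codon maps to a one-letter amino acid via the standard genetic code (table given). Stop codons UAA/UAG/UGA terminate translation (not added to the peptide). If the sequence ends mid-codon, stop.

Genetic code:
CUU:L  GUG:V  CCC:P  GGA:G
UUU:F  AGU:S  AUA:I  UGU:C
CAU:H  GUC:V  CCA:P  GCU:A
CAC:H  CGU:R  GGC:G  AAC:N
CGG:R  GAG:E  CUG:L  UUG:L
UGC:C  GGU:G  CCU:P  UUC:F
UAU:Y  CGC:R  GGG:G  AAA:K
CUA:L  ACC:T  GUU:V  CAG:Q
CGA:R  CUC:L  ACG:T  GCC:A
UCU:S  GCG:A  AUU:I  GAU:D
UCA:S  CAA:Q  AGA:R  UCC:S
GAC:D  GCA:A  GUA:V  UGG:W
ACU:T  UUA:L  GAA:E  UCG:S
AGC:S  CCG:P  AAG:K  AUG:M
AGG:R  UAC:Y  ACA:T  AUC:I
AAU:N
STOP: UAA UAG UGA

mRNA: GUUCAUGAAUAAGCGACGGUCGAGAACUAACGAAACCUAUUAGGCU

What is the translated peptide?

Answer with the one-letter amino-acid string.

Answer: MNKRRSRTNETY

Derivation:
start AUG at pos 4
pos 4: AUG -> M; peptide=M
pos 7: AAU -> N; peptide=MN
pos 10: AAG -> K; peptide=MNK
pos 13: CGA -> R; peptide=MNKR
pos 16: CGG -> R; peptide=MNKRR
pos 19: UCG -> S; peptide=MNKRRS
pos 22: AGA -> R; peptide=MNKRRSR
pos 25: ACU -> T; peptide=MNKRRSRT
pos 28: AAC -> N; peptide=MNKRRSRTN
pos 31: GAA -> E; peptide=MNKRRSRTNE
pos 34: ACC -> T; peptide=MNKRRSRTNET
pos 37: UAU -> Y; peptide=MNKRRSRTNETY
pos 40: UAG -> STOP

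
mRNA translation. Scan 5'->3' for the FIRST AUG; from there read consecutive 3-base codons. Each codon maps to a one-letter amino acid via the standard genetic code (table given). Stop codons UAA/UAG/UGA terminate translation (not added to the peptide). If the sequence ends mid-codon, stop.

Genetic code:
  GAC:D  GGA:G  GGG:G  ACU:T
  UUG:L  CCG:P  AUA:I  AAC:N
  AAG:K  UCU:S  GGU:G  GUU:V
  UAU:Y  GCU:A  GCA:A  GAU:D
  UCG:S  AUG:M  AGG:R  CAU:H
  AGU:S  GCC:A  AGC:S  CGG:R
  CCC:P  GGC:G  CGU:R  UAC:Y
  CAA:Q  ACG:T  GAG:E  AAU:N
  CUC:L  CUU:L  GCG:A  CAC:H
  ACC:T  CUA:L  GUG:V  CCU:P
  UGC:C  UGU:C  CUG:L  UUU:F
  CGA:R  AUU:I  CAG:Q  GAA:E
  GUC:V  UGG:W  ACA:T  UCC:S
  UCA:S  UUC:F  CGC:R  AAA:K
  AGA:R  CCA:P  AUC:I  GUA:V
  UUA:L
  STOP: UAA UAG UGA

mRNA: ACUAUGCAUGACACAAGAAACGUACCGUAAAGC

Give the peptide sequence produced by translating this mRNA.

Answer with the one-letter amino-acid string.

start AUG at pos 3
pos 3: AUG -> M; peptide=M
pos 6: CAU -> H; peptide=MH
pos 9: GAC -> D; peptide=MHD
pos 12: ACA -> T; peptide=MHDT
pos 15: AGA -> R; peptide=MHDTR
pos 18: AAC -> N; peptide=MHDTRN
pos 21: GUA -> V; peptide=MHDTRNV
pos 24: CCG -> P; peptide=MHDTRNVP
pos 27: UAA -> STOP

Answer: MHDTRNVP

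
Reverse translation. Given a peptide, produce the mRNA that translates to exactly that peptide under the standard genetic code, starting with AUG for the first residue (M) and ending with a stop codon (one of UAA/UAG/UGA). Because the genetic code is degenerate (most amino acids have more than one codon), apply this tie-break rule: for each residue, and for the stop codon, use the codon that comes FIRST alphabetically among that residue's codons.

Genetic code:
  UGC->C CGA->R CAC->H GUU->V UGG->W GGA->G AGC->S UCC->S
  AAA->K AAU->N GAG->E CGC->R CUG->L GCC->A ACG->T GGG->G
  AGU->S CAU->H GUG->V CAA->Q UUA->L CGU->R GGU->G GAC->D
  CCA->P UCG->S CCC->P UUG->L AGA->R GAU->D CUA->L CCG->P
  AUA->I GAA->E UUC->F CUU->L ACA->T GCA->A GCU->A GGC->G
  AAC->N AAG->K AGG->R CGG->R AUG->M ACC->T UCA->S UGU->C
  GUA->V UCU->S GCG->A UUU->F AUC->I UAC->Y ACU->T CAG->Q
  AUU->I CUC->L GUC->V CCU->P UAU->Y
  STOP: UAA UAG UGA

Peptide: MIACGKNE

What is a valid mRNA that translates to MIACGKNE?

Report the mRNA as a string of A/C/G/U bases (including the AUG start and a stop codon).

Answer: mRNA: AUGAUAGCAUGCGGAAAAAACGAAUAA

Derivation:
residue 1: M -> AUG (start codon)
residue 2: I codons sorted = AUA,AUC,AUU -> pick first = AUA
residue 3: A codons sorted = GCA,GCC,GCG,GCU -> pick first = GCA
residue 4: C codons sorted = UGC,UGU -> pick first = UGC
residue 5: G codons sorted = GGA,GGC,GGG,GGU -> pick first = GGA
residue 6: K codons sorted = AAA,AAG -> pick first = AAA
residue 7: N codons sorted = AAC,AAU -> pick first = AAC
residue 8: E codons sorted = GAA,GAG -> pick first = GAA
terminator: stop codons sorted = UAA,UAG,UGA -> pick first = UAA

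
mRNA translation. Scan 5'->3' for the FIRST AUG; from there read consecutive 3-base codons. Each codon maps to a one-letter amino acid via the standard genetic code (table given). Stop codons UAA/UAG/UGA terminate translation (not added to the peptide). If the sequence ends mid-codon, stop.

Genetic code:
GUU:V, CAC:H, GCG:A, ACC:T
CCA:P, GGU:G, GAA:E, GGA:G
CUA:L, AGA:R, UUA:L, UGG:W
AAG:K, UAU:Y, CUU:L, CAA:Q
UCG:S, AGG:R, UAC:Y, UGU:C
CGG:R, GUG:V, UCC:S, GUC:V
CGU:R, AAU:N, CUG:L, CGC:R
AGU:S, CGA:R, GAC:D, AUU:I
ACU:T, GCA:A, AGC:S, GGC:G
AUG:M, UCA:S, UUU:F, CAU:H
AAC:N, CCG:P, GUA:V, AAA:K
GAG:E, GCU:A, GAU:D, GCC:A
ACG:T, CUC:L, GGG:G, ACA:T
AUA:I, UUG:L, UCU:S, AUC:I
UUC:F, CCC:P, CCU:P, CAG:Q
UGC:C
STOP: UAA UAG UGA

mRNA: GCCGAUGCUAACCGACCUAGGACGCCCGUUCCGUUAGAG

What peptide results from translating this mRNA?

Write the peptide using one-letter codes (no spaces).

start AUG at pos 4
pos 4: AUG -> M; peptide=M
pos 7: CUA -> L; peptide=ML
pos 10: ACC -> T; peptide=MLT
pos 13: GAC -> D; peptide=MLTD
pos 16: CUA -> L; peptide=MLTDL
pos 19: GGA -> G; peptide=MLTDLG
pos 22: CGC -> R; peptide=MLTDLGR
pos 25: CCG -> P; peptide=MLTDLGRP
pos 28: UUC -> F; peptide=MLTDLGRPF
pos 31: CGU -> R; peptide=MLTDLGRPFR
pos 34: UAG -> STOP

Answer: MLTDLGRPFR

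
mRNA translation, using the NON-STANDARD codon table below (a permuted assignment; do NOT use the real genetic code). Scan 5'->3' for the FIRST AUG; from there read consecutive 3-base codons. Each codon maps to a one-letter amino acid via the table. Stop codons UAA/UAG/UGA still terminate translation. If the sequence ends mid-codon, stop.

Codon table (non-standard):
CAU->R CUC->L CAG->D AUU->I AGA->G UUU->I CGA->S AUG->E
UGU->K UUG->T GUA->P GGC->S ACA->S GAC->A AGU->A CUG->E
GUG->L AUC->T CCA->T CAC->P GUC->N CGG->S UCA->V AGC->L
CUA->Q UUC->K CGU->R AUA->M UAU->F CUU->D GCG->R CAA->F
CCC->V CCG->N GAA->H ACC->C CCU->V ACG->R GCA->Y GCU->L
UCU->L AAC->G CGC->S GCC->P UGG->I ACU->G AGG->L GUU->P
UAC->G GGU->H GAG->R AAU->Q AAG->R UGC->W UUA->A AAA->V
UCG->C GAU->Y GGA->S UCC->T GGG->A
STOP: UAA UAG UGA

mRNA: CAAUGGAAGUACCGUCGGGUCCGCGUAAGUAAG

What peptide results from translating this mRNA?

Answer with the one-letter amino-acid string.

Answer: EHPNCHNRR

Derivation:
start AUG at pos 2
pos 2: AUG -> E; peptide=E
pos 5: GAA -> H; peptide=EH
pos 8: GUA -> P; peptide=EHP
pos 11: CCG -> N; peptide=EHPN
pos 14: UCG -> C; peptide=EHPNC
pos 17: GGU -> H; peptide=EHPNCH
pos 20: CCG -> N; peptide=EHPNCHN
pos 23: CGU -> R; peptide=EHPNCHNR
pos 26: AAG -> R; peptide=EHPNCHNRR
pos 29: UAA -> STOP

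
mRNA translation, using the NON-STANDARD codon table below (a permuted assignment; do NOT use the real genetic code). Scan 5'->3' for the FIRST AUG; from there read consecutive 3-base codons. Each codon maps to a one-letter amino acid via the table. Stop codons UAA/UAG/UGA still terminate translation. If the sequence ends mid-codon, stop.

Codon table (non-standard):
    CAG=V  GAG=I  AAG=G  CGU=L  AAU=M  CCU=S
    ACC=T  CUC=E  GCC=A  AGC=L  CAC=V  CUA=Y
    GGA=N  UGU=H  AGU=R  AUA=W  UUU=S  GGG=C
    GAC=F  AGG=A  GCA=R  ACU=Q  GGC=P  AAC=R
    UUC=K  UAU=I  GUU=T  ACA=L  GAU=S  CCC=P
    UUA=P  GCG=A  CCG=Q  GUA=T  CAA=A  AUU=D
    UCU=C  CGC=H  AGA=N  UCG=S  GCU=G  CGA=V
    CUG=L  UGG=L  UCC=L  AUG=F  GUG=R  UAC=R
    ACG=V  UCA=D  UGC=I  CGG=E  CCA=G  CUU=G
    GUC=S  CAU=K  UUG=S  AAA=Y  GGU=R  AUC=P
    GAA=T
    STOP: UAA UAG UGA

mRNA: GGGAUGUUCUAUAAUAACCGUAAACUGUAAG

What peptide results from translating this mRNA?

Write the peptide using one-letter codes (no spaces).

start AUG at pos 3
pos 3: AUG -> F; peptide=F
pos 6: UUC -> K; peptide=FK
pos 9: UAU -> I; peptide=FKI
pos 12: AAU -> M; peptide=FKIM
pos 15: AAC -> R; peptide=FKIMR
pos 18: CGU -> L; peptide=FKIMRL
pos 21: AAA -> Y; peptide=FKIMRLY
pos 24: CUG -> L; peptide=FKIMRLYL
pos 27: UAA -> STOP

Answer: FKIMRLYL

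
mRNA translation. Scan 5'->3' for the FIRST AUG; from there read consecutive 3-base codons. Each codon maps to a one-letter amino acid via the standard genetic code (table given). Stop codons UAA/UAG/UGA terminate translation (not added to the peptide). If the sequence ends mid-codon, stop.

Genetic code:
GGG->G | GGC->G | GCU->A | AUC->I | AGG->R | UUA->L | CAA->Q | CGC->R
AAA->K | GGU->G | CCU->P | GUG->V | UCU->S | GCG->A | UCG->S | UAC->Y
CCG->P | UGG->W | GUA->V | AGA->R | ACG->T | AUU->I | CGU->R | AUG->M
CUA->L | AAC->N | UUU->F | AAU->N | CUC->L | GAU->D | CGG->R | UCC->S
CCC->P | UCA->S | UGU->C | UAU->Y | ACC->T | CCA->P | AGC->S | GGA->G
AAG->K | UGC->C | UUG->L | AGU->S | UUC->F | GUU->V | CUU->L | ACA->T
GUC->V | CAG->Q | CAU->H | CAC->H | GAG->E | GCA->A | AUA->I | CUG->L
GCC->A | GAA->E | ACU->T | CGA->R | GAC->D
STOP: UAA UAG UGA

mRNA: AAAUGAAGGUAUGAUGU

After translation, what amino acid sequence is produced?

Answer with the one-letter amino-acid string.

start AUG at pos 2
pos 2: AUG -> M; peptide=M
pos 5: AAG -> K; peptide=MK
pos 8: GUA -> V; peptide=MKV
pos 11: UGA -> STOP

Answer: MKV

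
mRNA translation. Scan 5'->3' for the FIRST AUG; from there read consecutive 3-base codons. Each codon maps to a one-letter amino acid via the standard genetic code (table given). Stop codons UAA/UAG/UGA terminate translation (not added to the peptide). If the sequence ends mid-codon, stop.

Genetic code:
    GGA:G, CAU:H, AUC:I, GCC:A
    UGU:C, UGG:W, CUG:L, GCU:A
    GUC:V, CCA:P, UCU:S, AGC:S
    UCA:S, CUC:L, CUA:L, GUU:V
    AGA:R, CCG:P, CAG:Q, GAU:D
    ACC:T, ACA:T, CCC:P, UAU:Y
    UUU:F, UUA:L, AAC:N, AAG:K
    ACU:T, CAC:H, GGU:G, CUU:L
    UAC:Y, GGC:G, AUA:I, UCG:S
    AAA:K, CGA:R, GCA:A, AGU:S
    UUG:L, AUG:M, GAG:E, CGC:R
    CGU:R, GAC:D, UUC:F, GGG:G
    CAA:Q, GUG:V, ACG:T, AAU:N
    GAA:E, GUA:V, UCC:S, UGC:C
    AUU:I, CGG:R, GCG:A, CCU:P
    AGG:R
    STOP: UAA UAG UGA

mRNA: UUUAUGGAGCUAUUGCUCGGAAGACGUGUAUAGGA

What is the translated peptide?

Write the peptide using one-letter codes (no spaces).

Answer: MELLLGRRV

Derivation:
start AUG at pos 3
pos 3: AUG -> M; peptide=M
pos 6: GAG -> E; peptide=ME
pos 9: CUA -> L; peptide=MEL
pos 12: UUG -> L; peptide=MELL
pos 15: CUC -> L; peptide=MELLL
pos 18: GGA -> G; peptide=MELLLG
pos 21: AGA -> R; peptide=MELLLGR
pos 24: CGU -> R; peptide=MELLLGRR
pos 27: GUA -> V; peptide=MELLLGRRV
pos 30: UAG -> STOP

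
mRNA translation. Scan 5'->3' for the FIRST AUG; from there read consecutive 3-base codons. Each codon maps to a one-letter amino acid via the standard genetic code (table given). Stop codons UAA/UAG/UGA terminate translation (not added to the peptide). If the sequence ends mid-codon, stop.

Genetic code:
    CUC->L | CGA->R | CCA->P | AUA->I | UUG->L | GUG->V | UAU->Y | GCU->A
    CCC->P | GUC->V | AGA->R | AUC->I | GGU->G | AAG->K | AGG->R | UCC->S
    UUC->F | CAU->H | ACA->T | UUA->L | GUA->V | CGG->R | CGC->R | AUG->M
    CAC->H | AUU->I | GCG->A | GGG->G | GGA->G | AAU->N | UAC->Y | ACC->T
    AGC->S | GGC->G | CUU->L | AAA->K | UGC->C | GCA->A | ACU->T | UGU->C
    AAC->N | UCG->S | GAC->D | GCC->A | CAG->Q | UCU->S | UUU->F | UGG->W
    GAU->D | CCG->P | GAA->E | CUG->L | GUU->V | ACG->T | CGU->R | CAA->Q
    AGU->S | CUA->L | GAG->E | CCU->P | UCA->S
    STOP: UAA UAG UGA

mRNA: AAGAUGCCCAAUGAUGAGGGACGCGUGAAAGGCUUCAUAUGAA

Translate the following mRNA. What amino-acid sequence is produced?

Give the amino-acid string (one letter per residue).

Answer: MPNDEGRVKGFI

Derivation:
start AUG at pos 3
pos 3: AUG -> M; peptide=M
pos 6: CCC -> P; peptide=MP
pos 9: AAU -> N; peptide=MPN
pos 12: GAU -> D; peptide=MPND
pos 15: GAG -> E; peptide=MPNDE
pos 18: GGA -> G; peptide=MPNDEG
pos 21: CGC -> R; peptide=MPNDEGR
pos 24: GUG -> V; peptide=MPNDEGRV
pos 27: AAA -> K; peptide=MPNDEGRVK
pos 30: GGC -> G; peptide=MPNDEGRVKG
pos 33: UUC -> F; peptide=MPNDEGRVKGF
pos 36: AUA -> I; peptide=MPNDEGRVKGFI
pos 39: UGA -> STOP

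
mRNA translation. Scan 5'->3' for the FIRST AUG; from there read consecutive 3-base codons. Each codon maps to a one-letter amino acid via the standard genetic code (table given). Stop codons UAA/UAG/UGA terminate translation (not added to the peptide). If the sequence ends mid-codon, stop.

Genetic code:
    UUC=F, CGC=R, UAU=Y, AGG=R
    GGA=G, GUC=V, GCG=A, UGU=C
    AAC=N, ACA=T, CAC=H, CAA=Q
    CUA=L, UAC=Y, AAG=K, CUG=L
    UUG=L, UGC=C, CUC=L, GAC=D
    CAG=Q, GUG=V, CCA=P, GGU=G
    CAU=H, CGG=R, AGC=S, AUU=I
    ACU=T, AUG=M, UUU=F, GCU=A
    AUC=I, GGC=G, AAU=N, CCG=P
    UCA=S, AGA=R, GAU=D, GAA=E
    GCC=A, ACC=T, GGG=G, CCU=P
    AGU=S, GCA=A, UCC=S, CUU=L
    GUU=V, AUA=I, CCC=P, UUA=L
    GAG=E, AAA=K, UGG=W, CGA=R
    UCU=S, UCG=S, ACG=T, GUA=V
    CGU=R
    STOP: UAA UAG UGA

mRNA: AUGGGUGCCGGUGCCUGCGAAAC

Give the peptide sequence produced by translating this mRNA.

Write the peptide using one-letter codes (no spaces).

Answer: MGAGACE

Derivation:
start AUG at pos 0
pos 0: AUG -> M; peptide=M
pos 3: GGU -> G; peptide=MG
pos 6: GCC -> A; peptide=MGA
pos 9: GGU -> G; peptide=MGAG
pos 12: GCC -> A; peptide=MGAGA
pos 15: UGC -> C; peptide=MGAGAC
pos 18: GAA -> E; peptide=MGAGACE
pos 21: only 2 nt remain (<3), stop (end of mRNA)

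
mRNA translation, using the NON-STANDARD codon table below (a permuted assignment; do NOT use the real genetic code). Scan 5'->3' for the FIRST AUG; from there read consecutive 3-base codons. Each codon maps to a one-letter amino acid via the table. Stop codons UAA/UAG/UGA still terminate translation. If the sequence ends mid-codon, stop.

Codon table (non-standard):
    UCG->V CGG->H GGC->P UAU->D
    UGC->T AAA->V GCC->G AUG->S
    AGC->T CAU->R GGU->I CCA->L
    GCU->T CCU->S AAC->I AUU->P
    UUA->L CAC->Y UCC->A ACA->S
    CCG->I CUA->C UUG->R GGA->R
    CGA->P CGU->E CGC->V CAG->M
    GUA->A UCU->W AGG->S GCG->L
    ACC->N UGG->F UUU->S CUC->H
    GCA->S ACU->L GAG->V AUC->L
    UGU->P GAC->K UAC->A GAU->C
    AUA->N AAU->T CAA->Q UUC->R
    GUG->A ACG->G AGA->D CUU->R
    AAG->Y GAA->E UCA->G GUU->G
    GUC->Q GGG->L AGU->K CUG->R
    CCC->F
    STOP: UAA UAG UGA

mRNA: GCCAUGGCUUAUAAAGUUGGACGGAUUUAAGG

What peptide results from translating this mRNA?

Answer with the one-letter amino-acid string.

Answer: STDVGRHP

Derivation:
start AUG at pos 3
pos 3: AUG -> S; peptide=S
pos 6: GCU -> T; peptide=ST
pos 9: UAU -> D; peptide=STD
pos 12: AAA -> V; peptide=STDV
pos 15: GUU -> G; peptide=STDVG
pos 18: GGA -> R; peptide=STDVGR
pos 21: CGG -> H; peptide=STDVGRH
pos 24: AUU -> P; peptide=STDVGRHP
pos 27: UAA -> STOP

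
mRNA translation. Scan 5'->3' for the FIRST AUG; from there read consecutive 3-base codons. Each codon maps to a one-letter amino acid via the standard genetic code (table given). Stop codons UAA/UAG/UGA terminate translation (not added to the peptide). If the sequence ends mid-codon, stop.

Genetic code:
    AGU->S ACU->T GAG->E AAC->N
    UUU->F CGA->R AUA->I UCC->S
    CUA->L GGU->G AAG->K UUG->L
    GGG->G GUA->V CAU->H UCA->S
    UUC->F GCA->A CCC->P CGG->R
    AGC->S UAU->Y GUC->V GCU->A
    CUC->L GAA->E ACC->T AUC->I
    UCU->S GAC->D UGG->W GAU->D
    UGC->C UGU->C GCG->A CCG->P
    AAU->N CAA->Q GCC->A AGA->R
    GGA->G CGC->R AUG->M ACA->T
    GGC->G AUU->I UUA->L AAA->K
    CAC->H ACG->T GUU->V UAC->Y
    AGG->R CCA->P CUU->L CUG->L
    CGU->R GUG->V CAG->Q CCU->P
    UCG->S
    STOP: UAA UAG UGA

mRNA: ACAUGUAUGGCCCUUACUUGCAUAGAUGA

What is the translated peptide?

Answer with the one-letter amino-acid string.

start AUG at pos 2
pos 2: AUG -> M; peptide=M
pos 5: UAU -> Y; peptide=MY
pos 8: GGC -> G; peptide=MYG
pos 11: CCU -> P; peptide=MYGP
pos 14: UAC -> Y; peptide=MYGPY
pos 17: UUG -> L; peptide=MYGPYL
pos 20: CAU -> H; peptide=MYGPYLH
pos 23: AGA -> R; peptide=MYGPYLHR
pos 26: UGA -> STOP

Answer: MYGPYLHR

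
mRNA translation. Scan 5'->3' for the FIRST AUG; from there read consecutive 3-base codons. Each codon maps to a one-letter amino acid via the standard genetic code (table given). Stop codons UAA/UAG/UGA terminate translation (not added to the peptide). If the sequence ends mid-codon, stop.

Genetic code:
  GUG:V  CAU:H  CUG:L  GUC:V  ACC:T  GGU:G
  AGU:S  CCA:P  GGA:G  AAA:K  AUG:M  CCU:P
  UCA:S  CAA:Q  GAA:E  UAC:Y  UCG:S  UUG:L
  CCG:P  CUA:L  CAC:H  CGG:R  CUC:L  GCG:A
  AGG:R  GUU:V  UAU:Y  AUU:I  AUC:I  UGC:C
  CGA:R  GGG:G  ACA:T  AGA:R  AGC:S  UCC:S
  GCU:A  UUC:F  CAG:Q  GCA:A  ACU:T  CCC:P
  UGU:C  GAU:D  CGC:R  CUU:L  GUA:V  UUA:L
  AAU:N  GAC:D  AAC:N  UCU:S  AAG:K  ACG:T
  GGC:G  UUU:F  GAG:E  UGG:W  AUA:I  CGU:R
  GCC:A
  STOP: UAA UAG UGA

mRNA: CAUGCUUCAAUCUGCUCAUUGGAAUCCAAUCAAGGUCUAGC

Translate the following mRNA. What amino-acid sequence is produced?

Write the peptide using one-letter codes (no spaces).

start AUG at pos 1
pos 1: AUG -> M; peptide=M
pos 4: CUU -> L; peptide=ML
pos 7: CAA -> Q; peptide=MLQ
pos 10: UCU -> S; peptide=MLQS
pos 13: GCU -> A; peptide=MLQSA
pos 16: CAU -> H; peptide=MLQSAH
pos 19: UGG -> W; peptide=MLQSAHW
pos 22: AAU -> N; peptide=MLQSAHWN
pos 25: CCA -> P; peptide=MLQSAHWNP
pos 28: AUC -> I; peptide=MLQSAHWNPI
pos 31: AAG -> K; peptide=MLQSAHWNPIK
pos 34: GUC -> V; peptide=MLQSAHWNPIKV
pos 37: UAG -> STOP

Answer: MLQSAHWNPIKV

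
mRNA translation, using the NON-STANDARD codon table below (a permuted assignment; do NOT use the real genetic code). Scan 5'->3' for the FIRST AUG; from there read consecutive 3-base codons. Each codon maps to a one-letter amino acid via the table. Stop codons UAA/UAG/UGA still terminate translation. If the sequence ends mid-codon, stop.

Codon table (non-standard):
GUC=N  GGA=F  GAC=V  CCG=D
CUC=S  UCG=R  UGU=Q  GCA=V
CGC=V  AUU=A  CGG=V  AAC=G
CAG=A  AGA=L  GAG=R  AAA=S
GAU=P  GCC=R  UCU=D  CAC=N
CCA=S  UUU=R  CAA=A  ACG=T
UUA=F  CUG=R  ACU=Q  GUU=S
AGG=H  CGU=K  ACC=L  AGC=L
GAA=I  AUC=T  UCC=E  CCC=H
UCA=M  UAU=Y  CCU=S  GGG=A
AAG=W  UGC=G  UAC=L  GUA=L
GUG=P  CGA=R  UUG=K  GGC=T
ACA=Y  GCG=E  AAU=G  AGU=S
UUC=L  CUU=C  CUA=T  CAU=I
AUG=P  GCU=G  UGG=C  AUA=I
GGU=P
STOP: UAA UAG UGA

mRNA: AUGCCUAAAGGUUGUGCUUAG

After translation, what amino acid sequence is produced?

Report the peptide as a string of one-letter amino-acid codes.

start AUG at pos 0
pos 0: AUG -> P; peptide=P
pos 3: CCU -> S; peptide=PS
pos 6: AAA -> S; peptide=PSS
pos 9: GGU -> P; peptide=PSSP
pos 12: UGU -> Q; peptide=PSSPQ
pos 15: GCU -> G; peptide=PSSPQG
pos 18: UAG -> STOP

Answer: PSSPQG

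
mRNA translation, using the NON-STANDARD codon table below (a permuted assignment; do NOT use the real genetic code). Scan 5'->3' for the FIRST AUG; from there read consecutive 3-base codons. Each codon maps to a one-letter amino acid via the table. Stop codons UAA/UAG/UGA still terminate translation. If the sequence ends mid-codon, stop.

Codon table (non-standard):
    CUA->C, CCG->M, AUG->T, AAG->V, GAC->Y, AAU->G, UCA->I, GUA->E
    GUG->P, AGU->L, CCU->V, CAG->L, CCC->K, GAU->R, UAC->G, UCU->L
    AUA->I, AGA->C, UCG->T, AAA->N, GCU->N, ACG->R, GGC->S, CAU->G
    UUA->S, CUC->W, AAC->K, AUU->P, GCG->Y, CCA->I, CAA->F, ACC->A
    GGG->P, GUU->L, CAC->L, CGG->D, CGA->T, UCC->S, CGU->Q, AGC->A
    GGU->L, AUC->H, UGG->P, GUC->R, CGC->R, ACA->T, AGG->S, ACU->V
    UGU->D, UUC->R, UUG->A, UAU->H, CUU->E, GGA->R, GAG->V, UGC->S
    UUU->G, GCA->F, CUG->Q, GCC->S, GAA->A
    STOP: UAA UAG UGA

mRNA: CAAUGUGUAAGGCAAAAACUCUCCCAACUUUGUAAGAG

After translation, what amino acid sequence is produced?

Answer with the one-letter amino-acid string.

Answer: TDVFNVWIVA

Derivation:
start AUG at pos 2
pos 2: AUG -> T; peptide=T
pos 5: UGU -> D; peptide=TD
pos 8: AAG -> V; peptide=TDV
pos 11: GCA -> F; peptide=TDVF
pos 14: AAA -> N; peptide=TDVFN
pos 17: ACU -> V; peptide=TDVFNV
pos 20: CUC -> W; peptide=TDVFNVW
pos 23: CCA -> I; peptide=TDVFNVWI
pos 26: ACU -> V; peptide=TDVFNVWIV
pos 29: UUG -> A; peptide=TDVFNVWIVA
pos 32: UAA -> STOP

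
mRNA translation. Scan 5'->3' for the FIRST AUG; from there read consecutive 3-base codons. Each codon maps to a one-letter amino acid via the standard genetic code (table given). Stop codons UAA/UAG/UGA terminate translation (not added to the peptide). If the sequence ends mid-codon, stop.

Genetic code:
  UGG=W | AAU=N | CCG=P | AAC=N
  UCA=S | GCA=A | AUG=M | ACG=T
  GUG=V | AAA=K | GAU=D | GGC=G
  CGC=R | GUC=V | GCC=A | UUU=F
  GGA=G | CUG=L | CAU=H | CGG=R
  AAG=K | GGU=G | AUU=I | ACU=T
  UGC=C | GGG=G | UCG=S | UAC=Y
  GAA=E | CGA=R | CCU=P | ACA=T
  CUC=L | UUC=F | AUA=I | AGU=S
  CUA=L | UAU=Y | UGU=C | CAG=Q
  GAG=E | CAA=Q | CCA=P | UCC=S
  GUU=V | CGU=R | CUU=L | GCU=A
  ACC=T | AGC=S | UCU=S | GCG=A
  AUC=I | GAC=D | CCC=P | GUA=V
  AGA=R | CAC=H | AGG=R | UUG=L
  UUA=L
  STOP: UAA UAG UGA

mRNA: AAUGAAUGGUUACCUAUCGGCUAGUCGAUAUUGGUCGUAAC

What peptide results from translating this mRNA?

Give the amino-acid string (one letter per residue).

Answer: MNGYLSASRYWS

Derivation:
start AUG at pos 1
pos 1: AUG -> M; peptide=M
pos 4: AAU -> N; peptide=MN
pos 7: GGU -> G; peptide=MNG
pos 10: UAC -> Y; peptide=MNGY
pos 13: CUA -> L; peptide=MNGYL
pos 16: UCG -> S; peptide=MNGYLS
pos 19: GCU -> A; peptide=MNGYLSA
pos 22: AGU -> S; peptide=MNGYLSAS
pos 25: CGA -> R; peptide=MNGYLSASR
pos 28: UAU -> Y; peptide=MNGYLSASRY
pos 31: UGG -> W; peptide=MNGYLSASRYW
pos 34: UCG -> S; peptide=MNGYLSASRYWS
pos 37: UAA -> STOP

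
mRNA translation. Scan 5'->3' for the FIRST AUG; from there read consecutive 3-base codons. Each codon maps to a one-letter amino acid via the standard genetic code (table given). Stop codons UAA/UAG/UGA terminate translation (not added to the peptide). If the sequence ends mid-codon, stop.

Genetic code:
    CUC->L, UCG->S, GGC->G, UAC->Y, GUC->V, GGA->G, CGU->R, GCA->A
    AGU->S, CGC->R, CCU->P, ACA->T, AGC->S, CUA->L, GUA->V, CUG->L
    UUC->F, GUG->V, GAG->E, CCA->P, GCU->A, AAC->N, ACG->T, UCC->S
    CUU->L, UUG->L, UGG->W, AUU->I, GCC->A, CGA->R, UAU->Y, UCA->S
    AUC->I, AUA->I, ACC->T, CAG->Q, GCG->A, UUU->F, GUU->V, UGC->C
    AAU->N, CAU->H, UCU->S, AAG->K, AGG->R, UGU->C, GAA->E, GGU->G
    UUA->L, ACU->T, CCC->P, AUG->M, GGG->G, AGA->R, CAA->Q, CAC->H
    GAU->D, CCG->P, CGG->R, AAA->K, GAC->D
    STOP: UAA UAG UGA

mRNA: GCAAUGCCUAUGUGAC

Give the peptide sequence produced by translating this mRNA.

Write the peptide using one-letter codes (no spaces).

start AUG at pos 3
pos 3: AUG -> M; peptide=M
pos 6: CCU -> P; peptide=MP
pos 9: AUG -> M; peptide=MPM
pos 12: UGA -> STOP

Answer: MPM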